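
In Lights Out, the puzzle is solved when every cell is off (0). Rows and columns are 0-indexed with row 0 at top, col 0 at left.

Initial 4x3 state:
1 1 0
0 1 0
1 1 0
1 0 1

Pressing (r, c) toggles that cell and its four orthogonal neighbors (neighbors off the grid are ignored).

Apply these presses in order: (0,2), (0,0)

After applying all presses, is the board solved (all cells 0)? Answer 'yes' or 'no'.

Answer: no

Derivation:
After press 1 at (0,2):
1 0 1
0 1 1
1 1 0
1 0 1

After press 2 at (0,0):
0 1 1
1 1 1
1 1 0
1 0 1

Lights still on: 9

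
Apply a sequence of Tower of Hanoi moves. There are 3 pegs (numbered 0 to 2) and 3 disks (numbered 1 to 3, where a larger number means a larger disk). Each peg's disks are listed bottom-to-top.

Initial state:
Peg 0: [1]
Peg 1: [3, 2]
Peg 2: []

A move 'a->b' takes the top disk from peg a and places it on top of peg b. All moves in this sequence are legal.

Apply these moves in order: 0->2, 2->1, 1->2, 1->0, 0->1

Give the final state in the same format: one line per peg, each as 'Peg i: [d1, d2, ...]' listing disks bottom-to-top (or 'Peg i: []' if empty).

Answer: Peg 0: []
Peg 1: [3, 2]
Peg 2: [1]

Derivation:
After move 1 (0->2):
Peg 0: []
Peg 1: [3, 2]
Peg 2: [1]

After move 2 (2->1):
Peg 0: []
Peg 1: [3, 2, 1]
Peg 2: []

After move 3 (1->2):
Peg 0: []
Peg 1: [3, 2]
Peg 2: [1]

After move 4 (1->0):
Peg 0: [2]
Peg 1: [3]
Peg 2: [1]

After move 5 (0->1):
Peg 0: []
Peg 1: [3, 2]
Peg 2: [1]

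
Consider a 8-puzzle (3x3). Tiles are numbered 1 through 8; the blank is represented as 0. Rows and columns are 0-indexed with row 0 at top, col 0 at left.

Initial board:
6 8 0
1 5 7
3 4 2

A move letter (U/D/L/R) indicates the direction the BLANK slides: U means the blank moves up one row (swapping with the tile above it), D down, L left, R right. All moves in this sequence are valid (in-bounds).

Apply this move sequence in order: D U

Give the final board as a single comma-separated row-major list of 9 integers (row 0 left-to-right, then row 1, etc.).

After move 1 (D):
6 8 7
1 5 0
3 4 2

After move 2 (U):
6 8 0
1 5 7
3 4 2

Answer: 6, 8, 0, 1, 5, 7, 3, 4, 2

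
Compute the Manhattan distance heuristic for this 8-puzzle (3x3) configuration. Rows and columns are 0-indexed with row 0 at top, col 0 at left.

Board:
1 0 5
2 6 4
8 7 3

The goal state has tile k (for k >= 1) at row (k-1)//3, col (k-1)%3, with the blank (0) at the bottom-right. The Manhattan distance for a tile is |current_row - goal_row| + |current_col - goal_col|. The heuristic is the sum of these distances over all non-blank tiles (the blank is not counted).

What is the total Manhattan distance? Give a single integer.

Tile 1: (0,0)->(0,0) = 0
Tile 5: (0,2)->(1,1) = 2
Tile 2: (1,0)->(0,1) = 2
Tile 6: (1,1)->(1,2) = 1
Tile 4: (1,2)->(1,0) = 2
Tile 8: (2,0)->(2,1) = 1
Tile 7: (2,1)->(2,0) = 1
Tile 3: (2,2)->(0,2) = 2
Sum: 0 + 2 + 2 + 1 + 2 + 1 + 1 + 2 = 11

Answer: 11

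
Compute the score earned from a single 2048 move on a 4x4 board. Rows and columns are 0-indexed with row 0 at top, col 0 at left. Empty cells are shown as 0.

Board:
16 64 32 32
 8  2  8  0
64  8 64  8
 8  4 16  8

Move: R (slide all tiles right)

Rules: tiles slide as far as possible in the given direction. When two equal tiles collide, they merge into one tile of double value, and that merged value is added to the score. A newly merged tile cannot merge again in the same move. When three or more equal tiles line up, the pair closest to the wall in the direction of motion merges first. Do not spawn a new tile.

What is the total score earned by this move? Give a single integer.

Slide right:
row 0: [16, 64, 32, 32] -> [0, 16, 64, 64]  score +64 (running 64)
row 1: [8, 2, 8, 0] -> [0, 8, 2, 8]  score +0 (running 64)
row 2: [64, 8, 64, 8] -> [64, 8, 64, 8]  score +0 (running 64)
row 3: [8, 4, 16, 8] -> [8, 4, 16, 8]  score +0 (running 64)
Board after move:
 0 16 64 64
 0  8  2  8
64  8 64  8
 8  4 16  8

Answer: 64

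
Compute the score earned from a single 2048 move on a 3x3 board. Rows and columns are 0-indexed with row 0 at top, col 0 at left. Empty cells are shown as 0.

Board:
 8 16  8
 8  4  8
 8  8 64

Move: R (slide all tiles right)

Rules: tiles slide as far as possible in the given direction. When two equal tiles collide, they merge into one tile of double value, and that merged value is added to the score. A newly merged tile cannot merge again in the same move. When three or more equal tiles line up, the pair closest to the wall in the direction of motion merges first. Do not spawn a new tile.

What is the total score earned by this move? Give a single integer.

Answer: 16

Derivation:
Slide right:
row 0: [8, 16, 8] -> [8, 16, 8]  score +0 (running 0)
row 1: [8, 4, 8] -> [8, 4, 8]  score +0 (running 0)
row 2: [8, 8, 64] -> [0, 16, 64]  score +16 (running 16)
Board after move:
 8 16  8
 8  4  8
 0 16 64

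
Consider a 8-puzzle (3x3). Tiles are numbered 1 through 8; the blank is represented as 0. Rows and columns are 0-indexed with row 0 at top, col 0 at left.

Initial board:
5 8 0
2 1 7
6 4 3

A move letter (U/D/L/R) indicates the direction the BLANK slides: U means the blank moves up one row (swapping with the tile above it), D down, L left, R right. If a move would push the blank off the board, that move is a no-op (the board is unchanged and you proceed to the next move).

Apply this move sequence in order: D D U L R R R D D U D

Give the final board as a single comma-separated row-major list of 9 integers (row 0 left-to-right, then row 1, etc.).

Answer: 5, 8, 7, 2, 1, 3, 6, 4, 0

Derivation:
After move 1 (D):
5 8 7
2 1 0
6 4 3

After move 2 (D):
5 8 7
2 1 3
6 4 0

After move 3 (U):
5 8 7
2 1 0
6 4 3

After move 4 (L):
5 8 7
2 0 1
6 4 3

After move 5 (R):
5 8 7
2 1 0
6 4 3

After move 6 (R):
5 8 7
2 1 0
6 4 3

After move 7 (R):
5 8 7
2 1 0
6 4 3

After move 8 (D):
5 8 7
2 1 3
6 4 0

After move 9 (D):
5 8 7
2 1 3
6 4 0

After move 10 (U):
5 8 7
2 1 0
6 4 3

After move 11 (D):
5 8 7
2 1 3
6 4 0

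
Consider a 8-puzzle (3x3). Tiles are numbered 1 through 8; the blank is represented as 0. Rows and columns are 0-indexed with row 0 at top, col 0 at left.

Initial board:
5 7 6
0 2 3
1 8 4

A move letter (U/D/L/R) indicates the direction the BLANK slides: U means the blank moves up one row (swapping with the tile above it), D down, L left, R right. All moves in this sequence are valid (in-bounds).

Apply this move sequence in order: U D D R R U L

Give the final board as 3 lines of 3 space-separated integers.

Answer: 5 7 6
1 0 2
8 4 3

Derivation:
After move 1 (U):
0 7 6
5 2 3
1 8 4

After move 2 (D):
5 7 6
0 2 3
1 8 4

After move 3 (D):
5 7 6
1 2 3
0 8 4

After move 4 (R):
5 7 6
1 2 3
8 0 4

After move 5 (R):
5 7 6
1 2 3
8 4 0

After move 6 (U):
5 7 6
1 2 0
8 4 3

After move 7 (L):
5 7 6
1 0 2
8 4 3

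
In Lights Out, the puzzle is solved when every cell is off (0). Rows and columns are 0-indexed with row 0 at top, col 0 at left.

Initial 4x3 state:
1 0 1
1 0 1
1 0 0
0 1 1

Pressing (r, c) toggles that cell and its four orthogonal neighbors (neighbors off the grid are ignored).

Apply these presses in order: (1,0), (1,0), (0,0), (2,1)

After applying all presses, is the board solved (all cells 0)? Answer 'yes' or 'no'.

Answer: no

Derivation:
After press 1 at (1,0):
0 0 1
0 1 1
0 0 0
0 1 1

After press 2 at (1,0):
1 0 1
1 0 1
1 0 0
0 1 1

After press 3 at (0,0):
0 1 1
0 0 1
1 0 0
0 1 1

After press 4 at (2,1):
0 1 1
0 1 1
0 1 1
0 0 1

Lights still on: 7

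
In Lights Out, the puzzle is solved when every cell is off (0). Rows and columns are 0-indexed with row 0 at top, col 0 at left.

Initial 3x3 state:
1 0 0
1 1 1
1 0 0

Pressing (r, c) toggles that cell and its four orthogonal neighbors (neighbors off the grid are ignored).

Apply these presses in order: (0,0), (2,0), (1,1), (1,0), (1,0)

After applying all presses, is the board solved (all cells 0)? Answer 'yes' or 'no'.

Answer: yes

Derivation:
After press 1 at (0,0):
0 1 0
0 1 1
1 0 0

After press 2 at (2,0):
0 1 0
1 1 1
0 1 0

After press 3 at (1,1):
0 0 0
0 0 0
0 0 0

After press 4 at (1,0):
1 0 0
1 1 0
1 0 0

After press 5 at (1,0):
0 0 0
0 0 0
0 0 0

Lights still on: 0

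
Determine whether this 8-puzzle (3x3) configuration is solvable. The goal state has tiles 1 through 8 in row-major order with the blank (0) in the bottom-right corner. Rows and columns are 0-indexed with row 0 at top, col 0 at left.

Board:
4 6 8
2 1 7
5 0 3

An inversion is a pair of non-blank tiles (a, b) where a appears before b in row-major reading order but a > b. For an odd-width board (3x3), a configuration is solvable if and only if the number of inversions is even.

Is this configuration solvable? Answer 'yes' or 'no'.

Answer: yes

Derivation:
Inversions (pairs i<j in row-major order where tile[i] > tile[j] > 0): 16
16 is even, so the puzzle is solvable.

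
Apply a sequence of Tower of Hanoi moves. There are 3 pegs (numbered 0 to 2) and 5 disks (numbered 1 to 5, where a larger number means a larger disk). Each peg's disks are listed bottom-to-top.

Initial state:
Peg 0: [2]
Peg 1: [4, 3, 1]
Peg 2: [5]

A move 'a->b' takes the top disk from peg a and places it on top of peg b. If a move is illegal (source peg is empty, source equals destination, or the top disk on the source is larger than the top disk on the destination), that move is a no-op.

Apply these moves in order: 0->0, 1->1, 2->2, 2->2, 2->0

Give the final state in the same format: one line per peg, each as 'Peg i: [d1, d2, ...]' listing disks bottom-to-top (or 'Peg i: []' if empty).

Answer: Peg 0: [2]
Peg 1: [4, 3, 1]
Peg 2: [5]

Derivation:
After move 1 (0->0):
Peg 0: [2]
Peg 1: [4, 3, 1]
Peg 2: [5]

After move 2 (1->1):
Peg 0: [2]
Peg 1: [4, 3, 1]
Peg 2: [5]

After move 3 (2->2):
Peg 0: [2]
Peg 1: [4, 3, 1]
Peg 2: [5]

After move 4 (2->2):
Peg 0: [2]
Peg 1: [4, 3, 1]
Peg 2: [5]

After move 5 (2->0):
Peg 0: [2]
Peg 1: [4, 3, 1]
Peg 2: [5]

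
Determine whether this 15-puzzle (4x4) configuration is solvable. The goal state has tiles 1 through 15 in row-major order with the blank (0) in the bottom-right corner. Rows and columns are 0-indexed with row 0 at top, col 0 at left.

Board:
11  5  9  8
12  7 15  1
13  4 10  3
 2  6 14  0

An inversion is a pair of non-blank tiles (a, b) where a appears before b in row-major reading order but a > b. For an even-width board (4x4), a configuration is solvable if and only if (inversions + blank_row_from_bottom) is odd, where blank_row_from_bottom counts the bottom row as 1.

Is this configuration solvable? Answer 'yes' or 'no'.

Inversions: 58
Blank is in row 3 (0-indexed from top), which is row 1 counting from the bottom (bottom = 1).
58 + 1 = 59, which is odd, so the puzzle is solvable.

Answer: yes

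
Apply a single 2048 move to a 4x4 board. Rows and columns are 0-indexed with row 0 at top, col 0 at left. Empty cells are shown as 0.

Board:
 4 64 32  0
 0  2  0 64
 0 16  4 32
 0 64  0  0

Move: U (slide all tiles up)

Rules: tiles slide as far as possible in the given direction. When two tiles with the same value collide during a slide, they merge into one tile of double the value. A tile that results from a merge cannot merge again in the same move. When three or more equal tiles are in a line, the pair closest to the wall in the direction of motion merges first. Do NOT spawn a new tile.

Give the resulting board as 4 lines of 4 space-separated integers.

Answer:  4 64 32 64
 0  2  4 32
 0 16  0  0
 0 64  0  0

Derivation:
Slide up:
col 0: [4, 0, 0, 0] -> [4, 0, 0, 0]
col 1: [64, 2, 16, 64] -> [64, 2, 16, 64]
col 2: [32, 0, 4, 0] -> [32, 4, 0, 0]
col 3: [0, 64, 32, 0] -> [64, 32, 0, 0]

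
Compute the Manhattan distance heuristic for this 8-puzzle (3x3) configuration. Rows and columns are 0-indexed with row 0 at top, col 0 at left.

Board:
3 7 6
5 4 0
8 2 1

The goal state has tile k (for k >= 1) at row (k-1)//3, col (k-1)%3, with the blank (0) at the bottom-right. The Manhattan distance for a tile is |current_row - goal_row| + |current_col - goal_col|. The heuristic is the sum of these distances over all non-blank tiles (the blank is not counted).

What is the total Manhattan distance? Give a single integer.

Tile 3: (0,0)->(0,2) = 2
Tile 7: (0,1)->(2,0) = 3
Tile 6: (0,2)->(1,2) = 1
Tile 5: (1,0)->(1,1) = 1
Tile 4: (1,1)->(1,0) = 1
Tile 8: (2,0)->(2,1) = 1
Tile 2: (2,1)->(0,1) = 2
Tile 1: (2,2)->(0,0) = 4
Sum: 2 + 3 + 1 + 1 + 1 + 1 + 2 + 4 = 15

Answer: 15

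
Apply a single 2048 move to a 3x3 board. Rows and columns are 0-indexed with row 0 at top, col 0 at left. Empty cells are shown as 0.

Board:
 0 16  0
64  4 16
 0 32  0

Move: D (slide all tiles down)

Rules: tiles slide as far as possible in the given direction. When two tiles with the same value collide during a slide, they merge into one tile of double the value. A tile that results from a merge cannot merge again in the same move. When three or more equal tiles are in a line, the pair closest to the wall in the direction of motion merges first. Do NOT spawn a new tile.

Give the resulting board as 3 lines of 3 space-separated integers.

Slide down:
col 0: [0, 64, 0] -> [0, 0, 64]
col 1: [16, 4, 32] -> [16, 4, 32]
col 2: [0, 16, 0] -> [0, 0, 16]

Answer:  0 16  0
 0  4  0
64 32 16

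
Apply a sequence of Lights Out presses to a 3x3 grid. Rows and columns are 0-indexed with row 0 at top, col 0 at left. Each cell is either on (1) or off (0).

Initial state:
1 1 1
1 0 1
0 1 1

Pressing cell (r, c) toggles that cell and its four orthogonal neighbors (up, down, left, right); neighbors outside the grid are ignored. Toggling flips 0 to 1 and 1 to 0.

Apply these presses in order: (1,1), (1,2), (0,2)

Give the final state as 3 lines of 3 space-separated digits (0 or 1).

Answer: 1 1 1
0 0 0
0 0 0

Derivation:
After press 1 at (1,1):
1 0 1
0 1 0
0 0 1

After press 2 at (1,2):
1 0 0
0 0 1
0 0 0

After press 3 at (0,2):
1 1 1
0 0 0
0 0 0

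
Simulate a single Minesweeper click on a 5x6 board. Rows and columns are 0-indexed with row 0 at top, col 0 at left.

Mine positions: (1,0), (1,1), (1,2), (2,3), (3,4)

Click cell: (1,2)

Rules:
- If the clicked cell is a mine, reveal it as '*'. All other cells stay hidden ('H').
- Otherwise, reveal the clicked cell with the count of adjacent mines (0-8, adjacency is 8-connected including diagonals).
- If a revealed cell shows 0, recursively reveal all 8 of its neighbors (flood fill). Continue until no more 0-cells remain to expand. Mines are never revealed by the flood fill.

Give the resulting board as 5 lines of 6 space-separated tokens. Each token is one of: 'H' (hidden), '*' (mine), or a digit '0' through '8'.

H H H H H H
H H * H H H
H H H H H H
H H H H H H
H H H H H H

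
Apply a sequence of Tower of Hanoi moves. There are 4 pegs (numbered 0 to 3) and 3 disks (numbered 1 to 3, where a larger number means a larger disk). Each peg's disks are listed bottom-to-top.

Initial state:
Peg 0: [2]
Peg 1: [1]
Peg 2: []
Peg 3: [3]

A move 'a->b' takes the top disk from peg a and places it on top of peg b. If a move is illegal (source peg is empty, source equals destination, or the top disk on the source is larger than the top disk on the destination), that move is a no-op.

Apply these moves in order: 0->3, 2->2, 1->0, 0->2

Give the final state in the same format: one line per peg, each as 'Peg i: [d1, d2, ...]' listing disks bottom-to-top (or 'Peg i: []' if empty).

After move 1 (0->3):
Peg 0: []
Peg 1: [1]
Peg 2: []
Peg 3: [3, 2]

After move 2 (2->2):
Peg 0: []
Peg 1: [1]
Peg 2: []
Peg 3: [3, 2]

After move 3 (1->0):
Peg 0: [1]
Peg 1: []
Peg 2: []
Peg 3: [3, 2]

After move 4 (0->2):
Peg 0: []
Peg 1: []
Peg 2: [1]
Peg 3: [3, 2]

Answer: Peg 0: []
Peg 1: []
Peg 2: [1]
Peg 3: [3, 2]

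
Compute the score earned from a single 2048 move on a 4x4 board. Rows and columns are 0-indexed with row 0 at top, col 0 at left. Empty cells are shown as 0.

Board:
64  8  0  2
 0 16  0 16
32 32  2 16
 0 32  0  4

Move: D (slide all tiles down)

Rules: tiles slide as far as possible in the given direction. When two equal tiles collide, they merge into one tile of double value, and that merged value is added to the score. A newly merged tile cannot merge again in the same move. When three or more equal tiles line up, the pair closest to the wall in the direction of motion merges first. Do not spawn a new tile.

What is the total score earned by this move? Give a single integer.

Slide down:
col 0: [64, 0, 32, 0] -> [0, 0, 64, 32]  score +0 (running 0)
col 1: [8, 16, 32, 32] -> [0, 8, 16, 64]  score +64 (running 64)
col 2: [0, 0, 2, 0] -> [0, 0, 0, 2]  score +0 (running 64)
col 3: [2, 16, 16, 4] -> [0, 2, 32, 4]  score +32 (running 96)
Board after move:
 0  0  0  0
 0  8  0  2
64 16  0 32
32 64  2  4

Answer: 96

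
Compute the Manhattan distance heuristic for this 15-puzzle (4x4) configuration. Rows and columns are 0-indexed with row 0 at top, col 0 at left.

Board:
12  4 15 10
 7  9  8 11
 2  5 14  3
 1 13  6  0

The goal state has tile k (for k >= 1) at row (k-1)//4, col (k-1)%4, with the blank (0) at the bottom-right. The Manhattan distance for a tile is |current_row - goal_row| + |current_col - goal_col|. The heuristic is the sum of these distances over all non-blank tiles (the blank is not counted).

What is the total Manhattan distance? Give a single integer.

Tile 12: (0,0)->(2,3) = 5
Tile 4: (0,1)->(0,3) = 2
Tile 15: (0,2)->(3,2) = 3
Tile 10: (0,3)->(2,1) = 4
Tile 7: (1,0)->(1,2) = 2
Tile 9: (1,1)->(2,0) = 2
Tile 8: (1,2)->(1,3) = 1
Tile 11: (1,3)->(2,2) = 2
Tile 2: (2,0)->(0,1) = 3
Tile 5: (2,1)->(1,0) = 2
Tile 14: (2,2)->(3,1) = 2
Tile 3: (2,3)->(0,2) = 3
Tile 1: (3,0)->(0,0) = 3
Tile 13: (3,1)->(3,0) = 1
Tile 6: (3,2)->(1,1) = 3
Sum: 5 + 2 + 3 + 4 + 2 + 2 + 1 + 2 + 3 + 2 + 2 + 3 + 3 + 1 + 3 = 38

Answer: 38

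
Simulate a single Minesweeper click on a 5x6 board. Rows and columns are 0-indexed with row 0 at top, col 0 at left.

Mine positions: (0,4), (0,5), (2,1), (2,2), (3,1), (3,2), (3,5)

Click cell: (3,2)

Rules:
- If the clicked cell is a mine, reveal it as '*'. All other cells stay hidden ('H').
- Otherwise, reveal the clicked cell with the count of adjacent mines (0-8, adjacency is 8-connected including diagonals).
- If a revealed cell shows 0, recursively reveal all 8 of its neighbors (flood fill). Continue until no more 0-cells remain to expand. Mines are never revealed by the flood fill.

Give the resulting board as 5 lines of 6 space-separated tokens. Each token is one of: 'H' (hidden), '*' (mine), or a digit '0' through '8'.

H H H H H H
H H H H H H
H H H H H H
H H * H H H
H H H H H H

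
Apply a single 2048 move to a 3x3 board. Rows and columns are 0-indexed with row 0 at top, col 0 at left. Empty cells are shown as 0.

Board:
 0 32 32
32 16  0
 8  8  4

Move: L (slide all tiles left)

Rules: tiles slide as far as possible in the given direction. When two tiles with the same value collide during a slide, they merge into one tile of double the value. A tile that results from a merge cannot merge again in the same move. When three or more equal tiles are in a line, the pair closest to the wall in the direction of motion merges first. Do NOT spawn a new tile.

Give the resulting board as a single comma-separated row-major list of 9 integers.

Slide left:
row 0: [0, 32, 32] -> [64, 0, 0]
row 1: [32, 16, 0] -> [32, 16, 0]
row 2: [8, 8, 4] -> [16, 4, 0]

Answer: 64, 0, 0, 32, 16, 0, 16, 4, 0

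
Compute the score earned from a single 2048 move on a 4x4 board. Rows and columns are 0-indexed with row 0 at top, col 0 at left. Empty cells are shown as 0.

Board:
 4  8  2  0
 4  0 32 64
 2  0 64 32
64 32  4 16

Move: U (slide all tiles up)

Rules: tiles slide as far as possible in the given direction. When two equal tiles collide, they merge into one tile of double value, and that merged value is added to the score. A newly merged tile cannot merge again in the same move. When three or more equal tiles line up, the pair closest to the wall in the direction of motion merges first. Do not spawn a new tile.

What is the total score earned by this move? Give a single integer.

Answer: 8

Derivation:
Slide up:
col 0: [4, 4, 2, 64] -> [8, 2, 64, 0]  score +8 (running 8)
col 1: [8, 0, 0, 32] -> [8, 32, 0, 0]  score +0 (running 8)
col 2: [2, 32, 64, 4] -> [2, 32, 64, 4]  score +0 (running 8)
col 3: [0, 64, 32, 16] -> [64, 32, 16, 0]  score +0 (running 8)
Board after move:
 8  8  2 64
 2 32 32 32
64  0 64 16
 0  0  4  0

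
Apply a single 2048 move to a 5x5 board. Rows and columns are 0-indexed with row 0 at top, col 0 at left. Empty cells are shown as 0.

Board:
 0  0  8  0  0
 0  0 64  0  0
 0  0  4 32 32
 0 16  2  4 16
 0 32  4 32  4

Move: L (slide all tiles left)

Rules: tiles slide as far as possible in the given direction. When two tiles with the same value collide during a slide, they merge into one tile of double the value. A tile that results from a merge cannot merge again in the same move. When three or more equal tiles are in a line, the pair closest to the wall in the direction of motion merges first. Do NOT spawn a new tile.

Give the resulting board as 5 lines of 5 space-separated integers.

Slide left:
row 0: [0, 0, 8, 0, 0] -> [8, 0, 0, 0, 0]
row 1: [0, 0, 64, 0, 0] -> [64, 0, 0, 0, 0]
row 2: [0, 0, 4, 32, 32] -> [4, 64, 0, 0, 0]
row 3: [0, 16, 2, 4, 16] -> [16, 2, 4, 16, 0]
row 4: [0, 32, 4, 32, 4] -> [32, 4, 32, 4, 0]

Answer:  8  0  0  0  0
64  0  0  0  0
 4 64  0  0  0
16  2  4 16  0
32  4 32  4  0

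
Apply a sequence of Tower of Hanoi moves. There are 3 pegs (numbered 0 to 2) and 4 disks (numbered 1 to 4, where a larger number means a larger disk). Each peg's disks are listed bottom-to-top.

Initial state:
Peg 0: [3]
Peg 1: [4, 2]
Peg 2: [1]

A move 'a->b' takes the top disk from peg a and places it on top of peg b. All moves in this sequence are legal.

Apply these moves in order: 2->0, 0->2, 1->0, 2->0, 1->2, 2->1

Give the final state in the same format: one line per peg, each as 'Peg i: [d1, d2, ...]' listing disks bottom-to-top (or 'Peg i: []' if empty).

Answer: Peg 0: [3, 2, 1]
Peg 1: [4]
Peg 2: []

Derivation:
After move 1 (2->0):
Peg 0: [3, 1]
Peg 1: [4, 2]
Peg 2: []

After move 2 (0->2):
Peg 0: [3]
Peg 1: [4, 2]
Peg 2: [1]

After move 3 (1->0):
Peg 0: [3, 2]
Peg 1: [4]
Peg 2: [1]

After move 4 (2->0):
Peg 0: [3, 2, 1]
Peg 1: [4]
Peg 2: []

After move 5 (1->2):
Peg 0: [3, 2, 1]
Peg 1: []
Peg 2: [4]

After move 6 (2->1):
Peg 0: [3, 2, 1]
Peg 1: [4]
Peg 2: []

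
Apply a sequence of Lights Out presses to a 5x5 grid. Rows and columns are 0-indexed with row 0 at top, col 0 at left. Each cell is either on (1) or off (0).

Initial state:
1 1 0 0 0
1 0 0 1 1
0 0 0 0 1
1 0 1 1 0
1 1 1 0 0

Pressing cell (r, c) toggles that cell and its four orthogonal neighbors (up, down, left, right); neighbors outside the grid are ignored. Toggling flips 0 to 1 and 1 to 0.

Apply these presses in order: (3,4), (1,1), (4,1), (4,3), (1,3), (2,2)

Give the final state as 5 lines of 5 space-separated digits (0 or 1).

After press 1 at (3,4):
1 1 0 0 0
1 0 0 1 1
0 0 0 0 0
1 0 1 0 1
1 1 1 0 1

After press 2 at (1,1):
1 0 0 0 0
0 1 1 1 1
0 1 0 0 0
1 0 1 0 1
1 1 1 0 1

After press 3 at (4,1):
1 0 0 0 0
0 1 1 1 1
0 1 0 0 0
1 1 1 0 1
0 0 0 0 1

After press 4 at (4,3):
1 0 0 0 0
0 1 1 1 1
0 1 0 0 0
1 1 1 1 1
0 0 1 1 0

After press 5 at (1,3):
1 0 0 1 0
0 1 0 0 0
0 1 0 1 0
1 1 1 1 1
0 0 1 1 0

After press 6 at (2,2):
1 0 0 1 0
0 1 1 0 0
0 0 1 0 0
1 1 0 1 1
0 0 1 1 0

Answer: 1 0 0 1 0
0 1 1 0 0
0 0 1 0 0
1 1 0 1 1
0 0 1 1 0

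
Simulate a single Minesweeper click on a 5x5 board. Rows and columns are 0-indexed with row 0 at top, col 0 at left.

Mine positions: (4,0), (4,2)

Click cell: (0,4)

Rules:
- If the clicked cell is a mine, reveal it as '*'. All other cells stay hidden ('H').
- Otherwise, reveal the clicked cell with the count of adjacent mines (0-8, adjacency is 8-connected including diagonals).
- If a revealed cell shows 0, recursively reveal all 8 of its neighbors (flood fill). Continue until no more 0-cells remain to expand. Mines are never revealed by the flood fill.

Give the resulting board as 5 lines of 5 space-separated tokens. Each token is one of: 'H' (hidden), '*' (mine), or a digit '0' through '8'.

0 0 0 0 0
0 0 0 0 0
0 0 0 0 0
1 2 1 1 0
H H H 1 0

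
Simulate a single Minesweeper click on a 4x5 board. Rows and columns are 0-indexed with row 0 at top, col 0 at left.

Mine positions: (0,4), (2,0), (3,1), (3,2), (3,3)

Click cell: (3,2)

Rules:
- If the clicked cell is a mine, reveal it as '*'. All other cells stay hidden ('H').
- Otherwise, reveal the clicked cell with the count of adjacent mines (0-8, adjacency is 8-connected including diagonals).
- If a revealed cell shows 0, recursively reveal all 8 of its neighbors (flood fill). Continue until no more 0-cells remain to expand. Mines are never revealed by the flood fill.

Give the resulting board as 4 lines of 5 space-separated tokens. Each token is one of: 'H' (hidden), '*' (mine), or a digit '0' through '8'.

H H H H H
H H H H H
H H H H H
H H * H H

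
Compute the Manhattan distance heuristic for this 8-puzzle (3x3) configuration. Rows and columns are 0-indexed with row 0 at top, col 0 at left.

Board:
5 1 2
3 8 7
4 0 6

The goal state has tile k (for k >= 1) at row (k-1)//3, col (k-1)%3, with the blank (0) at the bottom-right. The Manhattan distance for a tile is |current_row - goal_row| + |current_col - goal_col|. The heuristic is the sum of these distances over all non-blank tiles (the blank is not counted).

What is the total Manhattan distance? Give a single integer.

Answer: 13

Derivation:
Tile 5: at (0,0), goal (1,1), distance |0-1|+|0-1| = 2
Tile 1: at (0,1), goal (0,0), distance |0-0|+|1-0| = 1
Tile 2: at (0,2), goal (0,1), distance |0-0|+|2-1| = 1
Tile 3: at (1,0), goal (0,2), distance |1-0|+|0-2| = 3
Tile 8: at (1,1), goal (2,1), distance |1-2|+|1-1| = 1
Tile 7: at (1,2), goal (2,0), distance |1-2|+|2-0| = 3
Tile 4: at (2,0), goal (1,0), distance |2-1|+|0-0| = 1
Tile 6: at (2,2), goal (1,2), distance |2-1|+|2-2| = 1
Sum: 2 + 1 + 1 + 3 + 1 + 3 + 1 + 1 = 13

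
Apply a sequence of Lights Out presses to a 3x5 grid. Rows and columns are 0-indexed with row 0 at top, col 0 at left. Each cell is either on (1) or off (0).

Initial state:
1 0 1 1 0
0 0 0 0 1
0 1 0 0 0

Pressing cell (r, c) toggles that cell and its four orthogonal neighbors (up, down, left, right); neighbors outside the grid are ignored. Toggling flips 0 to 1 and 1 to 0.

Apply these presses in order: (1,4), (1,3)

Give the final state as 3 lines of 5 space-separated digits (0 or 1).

After press 1 at (1,4):
1 0 1 1 1
0 0 0 1 0
0 1 0 0 1

After press 2 at (1,3):
1 0 1 0 1
0 0 1 0 1
0 1 0 1 1

Answer: 1 0 1 0 1
0 0 1 0 1
0 1 0 1 1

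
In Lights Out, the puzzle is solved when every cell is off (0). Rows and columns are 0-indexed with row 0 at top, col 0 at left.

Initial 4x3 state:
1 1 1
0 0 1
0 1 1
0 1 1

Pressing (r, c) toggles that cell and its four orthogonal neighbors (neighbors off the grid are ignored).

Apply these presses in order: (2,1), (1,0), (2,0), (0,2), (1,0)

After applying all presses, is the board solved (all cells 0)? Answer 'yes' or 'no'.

Answer: no

Derivation:
After press 1 at (2,1):
1 1 1
0 1 1
1 0 0
0 0 1

After press 2 at (1,0):
0 1 1
1 0 1
0 0 0
0 0 1

After press 3 at (2,0):
0 1 1
0 0 1
1 1 0
1 0 1

After press 4 at (0,2):
0 0 0
0 0 0
1 1 0
1 0 1

After press 5 at (1,0):
1 0 0
1 1 0
0 1 0
1 0 1

Lights still on: 6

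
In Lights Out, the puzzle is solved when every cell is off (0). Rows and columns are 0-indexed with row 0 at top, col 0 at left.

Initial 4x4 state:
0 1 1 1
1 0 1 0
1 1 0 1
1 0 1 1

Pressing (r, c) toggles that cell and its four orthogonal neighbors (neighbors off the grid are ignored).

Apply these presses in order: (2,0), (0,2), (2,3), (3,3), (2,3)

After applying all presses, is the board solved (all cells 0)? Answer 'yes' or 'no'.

After press 1 at (2,0):
0 1 1 1
0 0 1 0
0 0 0 1
0 0 1 1

After press 2 at (0,2):
0 0 0 0
0 0 0 0
0 0 0 1
0 0 1 1

After press 3 at (2,3):
0 0 0 0
0 0 0 1
0 0 1 0
0 0 1 0

After press 4 at (3,3):
0 0 0 0
0 0 0 1
0 0 1 1
0 0 0 1

After press 5 at (2,3):
0 0 0 0
0 0 0 0
0 0 0 0
0 0 0 0

Lights still on: 0

Answer: yes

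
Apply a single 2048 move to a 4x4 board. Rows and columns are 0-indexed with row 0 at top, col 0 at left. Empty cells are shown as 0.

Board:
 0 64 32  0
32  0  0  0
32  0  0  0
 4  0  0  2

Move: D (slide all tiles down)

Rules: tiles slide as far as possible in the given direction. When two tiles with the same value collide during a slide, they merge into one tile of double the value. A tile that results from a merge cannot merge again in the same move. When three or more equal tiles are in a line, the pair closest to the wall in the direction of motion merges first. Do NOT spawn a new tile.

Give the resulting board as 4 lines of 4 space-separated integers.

Slide down:
col 0: [0, 32, 32, 4] -> [0, 0, 64, 4]
col 1: [64, 0, 0, 0] -> [0, 0, 0, 64]
col 2: [32, 0, 0, 0] -> [0, 0, 0, 32]
col 3: [0, 0, 0, 2] -> [0, 0, 0, 2]

Answer:  0  0  0  0
 0  0  0  0
64  0  0  0
 4 64 32  2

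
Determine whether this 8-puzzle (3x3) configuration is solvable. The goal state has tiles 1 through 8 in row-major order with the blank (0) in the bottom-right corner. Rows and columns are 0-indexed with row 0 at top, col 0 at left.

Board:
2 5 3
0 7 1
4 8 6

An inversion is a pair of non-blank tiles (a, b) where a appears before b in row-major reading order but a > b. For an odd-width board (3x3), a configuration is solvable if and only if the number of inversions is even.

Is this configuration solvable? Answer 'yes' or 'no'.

Answer: no

Derivation:
Inversions (pairs i<j in row-major order where tile[i] > tile[j] > 0): 9
9 is odd, so the puzzle is not solvable.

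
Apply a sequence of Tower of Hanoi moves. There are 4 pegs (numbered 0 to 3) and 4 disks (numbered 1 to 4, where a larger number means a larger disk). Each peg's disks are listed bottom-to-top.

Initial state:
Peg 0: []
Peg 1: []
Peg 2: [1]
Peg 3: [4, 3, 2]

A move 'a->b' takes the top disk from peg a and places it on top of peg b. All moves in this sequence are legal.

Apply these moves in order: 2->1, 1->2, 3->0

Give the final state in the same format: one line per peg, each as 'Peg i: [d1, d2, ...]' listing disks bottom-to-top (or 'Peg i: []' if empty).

Answer: Peg 0: [2]
Peg 1: []
Peg 2: [1]
Peg 3: [4, 3]

Derivation:
After move 1 (2->1):
Peg 0: []
Peg 1: [1]
Peg 2: []
Peg 3: [4, 3, 2]

After move 2 (1->2):
Peg 0: []
Peg 1: []
Peg 2: [1]
Peg 3: [4, 3, 2]

After move 3 (3->0):
Peg 0: [2]
Peg 1: []
Peg 2: [1]
Peg 3: [4, 3]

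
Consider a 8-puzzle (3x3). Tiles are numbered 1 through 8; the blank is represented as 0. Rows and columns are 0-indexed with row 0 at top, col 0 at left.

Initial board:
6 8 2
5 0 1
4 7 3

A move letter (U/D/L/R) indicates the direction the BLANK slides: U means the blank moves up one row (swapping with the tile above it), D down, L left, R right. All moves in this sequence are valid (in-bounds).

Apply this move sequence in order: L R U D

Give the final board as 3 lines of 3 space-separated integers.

Answer: 6 8 2
5 0 1
4 7 3

Derivation:
After move 1 (L):
6 8 2
0 5 1
4 7 3

After move 2 (R):
6 8 2
5 0 1
4 7 3

After move 3 (U):
6 0 2
5 8 1
4 7 3

After move 4 (D):
6 8 2
5 0 1
4 7 3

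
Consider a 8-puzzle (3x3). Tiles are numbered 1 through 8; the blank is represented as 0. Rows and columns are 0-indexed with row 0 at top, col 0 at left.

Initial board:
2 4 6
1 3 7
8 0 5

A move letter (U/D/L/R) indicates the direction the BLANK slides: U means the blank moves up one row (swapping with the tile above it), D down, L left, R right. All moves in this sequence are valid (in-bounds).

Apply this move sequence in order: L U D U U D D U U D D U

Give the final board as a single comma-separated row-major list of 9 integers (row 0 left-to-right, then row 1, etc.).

After move 1 (L):
2 4 6
1 3 7
0 8 5

After move 2 (U):
2 4 6
0 3 7
1 8 5

After move 3 (D):
2 4 6
1 3 7
0 8 5

After move 4 (U):
2 4 6
0 3 7
1 8 5

After move 5 (U):
0 4 6
2 3 7
1 8 5

After move 6 (D):
2 4 6
0 3 7
1 8 5

After move 7 (D):
2 4 6
1 3 7
0 8 5

After move 8 (U):
2 4 6
0 3 7
1 8 5

After move 9 (U):
0 4 6
2 3 7
1 8 5

After move 10 (D):
2 4 6
0 3 7
1 8 5

After move 11 (D):
2 4 6
1 3 7
0 8 5

After move 12 (U):
2 4 6
0 3 7
1 8 5

Answer: 2, 4, 6, 0, 3, 7, 1, 8, 5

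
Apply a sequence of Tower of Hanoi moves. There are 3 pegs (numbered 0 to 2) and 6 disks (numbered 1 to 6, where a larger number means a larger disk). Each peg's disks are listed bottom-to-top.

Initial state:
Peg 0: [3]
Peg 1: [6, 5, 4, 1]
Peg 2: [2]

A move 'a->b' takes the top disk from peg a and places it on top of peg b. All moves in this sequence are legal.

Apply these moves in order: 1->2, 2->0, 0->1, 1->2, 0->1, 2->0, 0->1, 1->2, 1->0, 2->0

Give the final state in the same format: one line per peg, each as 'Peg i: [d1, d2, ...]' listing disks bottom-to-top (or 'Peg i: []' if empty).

Answer: Peg 0: [3, 1]
Peg 1: [6, 5, 4]
Peg 2: [2]

Derivation:
After move 1 (1->2):
Peg 0: [3]
Peg 1: [6, 5, 4]
Peg 2: [2, 1]

After move 2 (2->0):
Peg 0: [3, 1]
Peg 1: [6, 5, 4]
Peg 2: [2]

After move 3 (0->1):
Peg 0: [3]
Peg 1: [6, 5, 4, 1]
Peg 2: [2]

After move 4 (1->2):
Peg 0: [3]
Peg 1: [6, 5, 4]
Peg 2: [2, 1]

After move 5 (0->1):
Peg 0: []
Peg 1: [6, 5, 4, 3]
Peg 2: [2, 1]

After move 6 (2->0):
Peg 0: [1]
Peg 1: [6, 5, 4, 3]
Peg 2: [2]

After move 7 (0->1):
Peg 0: []
Peg 1: [6, 5, 4, 3, 1]
Peg 2: [2]

After move 8 (1->2):
Peg 0: []
Peg 1: [6, 5, 4, 3]
Peg 2: [2, 1]

After move 9 (1->0):
Peg 0: [3]
Peg 1: [6, 5, 4]
Peg 2: [2, 1]

After move 10 (2->0):
Peg 0: [3, 1]
Peg 1: [6, 5, 4]
Peg 2: [2]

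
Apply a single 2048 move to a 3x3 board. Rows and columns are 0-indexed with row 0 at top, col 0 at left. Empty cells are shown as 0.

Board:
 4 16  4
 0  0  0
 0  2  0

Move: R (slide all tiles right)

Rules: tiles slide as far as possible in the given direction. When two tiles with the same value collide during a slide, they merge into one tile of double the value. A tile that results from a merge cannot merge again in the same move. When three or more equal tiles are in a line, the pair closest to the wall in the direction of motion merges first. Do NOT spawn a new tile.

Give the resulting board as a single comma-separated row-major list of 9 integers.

Answer: 4, 16, 4, 0, 0, 0, 0, 0, 2

Derivation:
Slide right:
row 0: [4, 16, 4] -> [4, 16, 4]
row 1: [0, 0, 0] -> [0, 0, 0]
row 2: [0, 2, 0] -> [0, 0, 2]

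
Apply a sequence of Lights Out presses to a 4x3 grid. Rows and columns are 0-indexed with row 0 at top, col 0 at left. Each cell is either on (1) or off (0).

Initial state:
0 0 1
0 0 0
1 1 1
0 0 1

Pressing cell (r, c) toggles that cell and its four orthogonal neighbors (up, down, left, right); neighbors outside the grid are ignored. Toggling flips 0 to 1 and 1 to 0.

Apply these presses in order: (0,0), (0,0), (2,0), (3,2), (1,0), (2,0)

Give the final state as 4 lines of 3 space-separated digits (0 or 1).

After press 1 at (0,0):
1 1 1
1 0 0
1 1 1
0 0 1

After press 2 at (0,0):
0 0 1
0 0 0
1 1 1
0 0 1

After press 3 at (2,0):
0 0 1
1 0 0
0 0 1
1 0 1

After press 4 at (3,2):
0 0 1
1 0 0
0 0 0
1 1 0

After press 5 at (1,0):
1 0 1
0 1 0
1 0 0
1 1 0

After press 6 at (2,0):
1 0 1
1 1 0
0 1 0
0 1 0

Answer: 1 0 1
1 1 0
0 1 0
0 1 0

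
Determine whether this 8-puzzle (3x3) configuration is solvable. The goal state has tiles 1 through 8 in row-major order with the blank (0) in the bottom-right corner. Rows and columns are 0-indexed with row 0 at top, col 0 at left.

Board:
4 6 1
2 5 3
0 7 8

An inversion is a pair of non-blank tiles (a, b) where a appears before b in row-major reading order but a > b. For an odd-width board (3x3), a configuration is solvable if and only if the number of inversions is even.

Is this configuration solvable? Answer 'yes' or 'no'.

Inversions (pairs i<j in row-major order where tile[i] > tile[j] > 0): 8
8 is even, so the puzzle is solvable.

Answer: yes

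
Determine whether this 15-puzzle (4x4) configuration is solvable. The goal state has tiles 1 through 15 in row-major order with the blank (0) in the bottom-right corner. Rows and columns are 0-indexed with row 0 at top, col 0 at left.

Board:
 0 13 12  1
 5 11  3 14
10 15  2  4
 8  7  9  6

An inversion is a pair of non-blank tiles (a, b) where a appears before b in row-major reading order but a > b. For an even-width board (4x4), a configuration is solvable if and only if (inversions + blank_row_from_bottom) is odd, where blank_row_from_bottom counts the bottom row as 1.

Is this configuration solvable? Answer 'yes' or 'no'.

Inversions: 58
Blank is in row 0 (0-indexed from top), which is row 4 counting from the bottom (bottom = 1).
58 + 4 = 62, which is even, so the puzzle is not solvable.

Answer: no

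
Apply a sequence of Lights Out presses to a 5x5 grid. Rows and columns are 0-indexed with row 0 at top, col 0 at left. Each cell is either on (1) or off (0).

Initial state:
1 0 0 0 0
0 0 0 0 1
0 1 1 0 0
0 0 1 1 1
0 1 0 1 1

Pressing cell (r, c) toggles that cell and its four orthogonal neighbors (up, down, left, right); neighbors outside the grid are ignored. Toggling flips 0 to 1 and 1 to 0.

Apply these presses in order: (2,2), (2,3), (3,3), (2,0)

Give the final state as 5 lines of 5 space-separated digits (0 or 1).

After press 1 at (2,2):
1 0 0 0 0
0 0 1 0 1
0 0 0 1 0
0 0 0 1 1
0 1 0 1 1

After press 2 at (2,3):
1 0 0 0 0
0 0 1 1 1
0 0 1 0 1
0 0 0 0 1
0 1 0 1 1

After press 3 at (3,3):
1 0 0 0 0
0 0 1 1 1
0 0 1 1 1
0 0 1 1 0
0 1 0 0 1

After press 4 at (2,0):
1 0 0 0 0
1 0 1 1 1
1 1 1 1 1
1 0 1 1 0
0 1 0 0 1

Answer: 1 0 0 0 0
1 0 1 1 1
1 1 1 1 1
1 0 1 1 0
0 1 0 0 1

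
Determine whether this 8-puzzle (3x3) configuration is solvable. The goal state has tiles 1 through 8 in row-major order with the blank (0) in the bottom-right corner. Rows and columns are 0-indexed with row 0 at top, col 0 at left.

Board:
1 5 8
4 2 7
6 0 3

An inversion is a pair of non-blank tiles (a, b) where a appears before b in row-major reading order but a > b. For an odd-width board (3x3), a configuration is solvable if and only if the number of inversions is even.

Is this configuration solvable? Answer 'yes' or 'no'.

Answer: no

Derivation:
Inversions (pairs i<j in row-major order where tile[i] > tile[j] > 0): 13
13 is odd, so the puzzle is not solvable.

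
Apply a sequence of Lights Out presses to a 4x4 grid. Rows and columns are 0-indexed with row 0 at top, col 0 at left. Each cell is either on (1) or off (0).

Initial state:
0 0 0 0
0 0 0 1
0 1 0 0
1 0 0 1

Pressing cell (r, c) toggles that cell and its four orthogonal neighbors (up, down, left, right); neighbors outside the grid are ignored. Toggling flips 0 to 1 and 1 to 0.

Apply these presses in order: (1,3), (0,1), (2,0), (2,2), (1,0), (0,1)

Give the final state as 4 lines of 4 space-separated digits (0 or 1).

After press 1 at (1,3):
0 0 0 1
0 0 1 0
0 1 0 1
1 0 0 1

After press 2 at (0,1):
1 1 1 1
0 1 1 0
0 1 0 1
1 0 0 1

After press 3 at (2,0):
1 1 1 1
1 1 1 0
1 0 0 1
0 0 0 1

After press 4 at (2,2):
1 1 1 1
1 1 0 0
1 1 1 0
0 0 1 1

After press 5 at (1,0):
0 1 1 1
0 0 0 0
0 1 1 0
0 0 1 1

After press 6 at (0,1):
1 0 0 1
0 1 0 0
0 1 1 0
0 0 1 1

Answer: 1 0 0 1
0 1 0 0
0 1 1 0
0 0 1 1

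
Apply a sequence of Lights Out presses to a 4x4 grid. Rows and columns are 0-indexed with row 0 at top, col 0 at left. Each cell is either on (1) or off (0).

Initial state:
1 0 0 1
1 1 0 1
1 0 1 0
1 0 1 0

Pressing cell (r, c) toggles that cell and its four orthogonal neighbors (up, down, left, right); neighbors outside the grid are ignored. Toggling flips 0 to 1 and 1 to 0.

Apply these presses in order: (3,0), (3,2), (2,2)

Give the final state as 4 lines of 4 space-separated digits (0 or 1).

After press 1 at (3,0):
1 0 0 1
1 1 0 1
0 0 1 0
0 1 1 0

After press 2 at (3,2):
1 0 0 1
1 1 0 1
0 0 0 0
0 0 0 1

After press 3 at (2,2):
1 0 0 1
1 1 1 1
0 1 1 1
0 0 1 1

Answer: 1 0 0 1
1 1 1 1
0 1 1 1
0 0 1 1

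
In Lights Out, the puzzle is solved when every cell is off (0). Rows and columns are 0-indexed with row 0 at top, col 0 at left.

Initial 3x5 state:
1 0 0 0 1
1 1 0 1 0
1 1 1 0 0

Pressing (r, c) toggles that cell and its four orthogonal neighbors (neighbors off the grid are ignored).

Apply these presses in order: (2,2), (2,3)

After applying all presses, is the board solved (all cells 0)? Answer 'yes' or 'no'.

Answer: no

Derivation:
After press 1 at (2,2):
1 0 0 0 1
1 1 1 1 0
1 0 0 1 0

After press 2 at (2,3):
1 0 0 0 1
1 1 1 0 0
1 0 1 0 1

Lights still on: 8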